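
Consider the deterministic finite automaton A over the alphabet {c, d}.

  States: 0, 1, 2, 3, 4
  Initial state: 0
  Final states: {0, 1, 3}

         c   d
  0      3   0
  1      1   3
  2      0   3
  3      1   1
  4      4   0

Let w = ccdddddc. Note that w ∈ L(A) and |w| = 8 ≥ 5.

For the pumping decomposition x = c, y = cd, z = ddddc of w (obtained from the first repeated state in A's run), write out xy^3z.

ccdcdcdddddc

xy^3z = c·cd·cd·cd·ddddc = ccdcdcdddddc.
Reading y = cd takes A from 3 back to 3, so after x·y·y·y the machine is still in 3, and z then leads to the accepting state 1. Hence ccdcdcdddddc ∈ L(A).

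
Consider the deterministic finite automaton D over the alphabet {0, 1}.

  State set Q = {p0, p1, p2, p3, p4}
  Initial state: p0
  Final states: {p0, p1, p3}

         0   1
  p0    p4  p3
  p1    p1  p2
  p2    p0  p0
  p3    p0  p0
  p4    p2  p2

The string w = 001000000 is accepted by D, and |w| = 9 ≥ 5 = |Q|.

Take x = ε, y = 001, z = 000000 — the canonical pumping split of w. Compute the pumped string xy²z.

001001000000

xy^2z = ε·001·001·000000 = 001001000000.
Reading y = 001 takes D from p0 back to p0, so after x·y·y the machine is still in p0, and z then leads to the accepting state p0. Hence 001001000000 ∈ L(D).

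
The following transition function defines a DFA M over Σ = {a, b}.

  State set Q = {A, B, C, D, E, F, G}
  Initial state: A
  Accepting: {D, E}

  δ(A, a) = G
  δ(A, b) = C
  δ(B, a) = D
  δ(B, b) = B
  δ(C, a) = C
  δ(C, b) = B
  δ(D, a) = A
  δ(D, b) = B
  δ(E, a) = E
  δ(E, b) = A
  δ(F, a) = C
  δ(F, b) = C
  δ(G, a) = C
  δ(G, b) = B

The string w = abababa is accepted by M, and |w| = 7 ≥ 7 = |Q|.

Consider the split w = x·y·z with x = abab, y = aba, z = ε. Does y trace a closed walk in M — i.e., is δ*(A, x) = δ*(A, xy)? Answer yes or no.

Run of M on the first 7 characters of w = a b a b a b a:
  step 0: A  (start)
  step 1: G  (read a: A→G)
  step 2: B  (read b: G→B)
  step 3: D  (read a: B→D)
  step 4: B  (read b: D→B)
  step 5: D  (read a: B→D)
  step 6: B  (read b: D→B)
  step 7: D  (read a: B→D)

After x (step 4): B. After xy (step 7): D.
They differ (B ≠ D), so y is not a cycle from the state after x; this split is not the one the pumping-lemma construction produces, and pumping y need not keep the string in L(M).

no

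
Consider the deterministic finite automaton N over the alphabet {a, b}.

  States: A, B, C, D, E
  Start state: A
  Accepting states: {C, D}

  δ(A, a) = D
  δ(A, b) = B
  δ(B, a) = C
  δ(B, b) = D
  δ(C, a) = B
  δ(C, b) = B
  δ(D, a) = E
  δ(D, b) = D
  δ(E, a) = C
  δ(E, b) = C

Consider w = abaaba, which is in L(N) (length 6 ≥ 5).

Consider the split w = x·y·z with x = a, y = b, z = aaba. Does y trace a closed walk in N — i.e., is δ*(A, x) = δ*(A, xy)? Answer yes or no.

State sequence: A -a-> D -b-> D

After x (step 1): D. After xy (step 2): D.
They match, so y = b drives N around a cycle from D back to itself; pumping y any number of times keeps N in D before reading z, and xyⁱz ∈ L(N) for every i ≥ 0.

yes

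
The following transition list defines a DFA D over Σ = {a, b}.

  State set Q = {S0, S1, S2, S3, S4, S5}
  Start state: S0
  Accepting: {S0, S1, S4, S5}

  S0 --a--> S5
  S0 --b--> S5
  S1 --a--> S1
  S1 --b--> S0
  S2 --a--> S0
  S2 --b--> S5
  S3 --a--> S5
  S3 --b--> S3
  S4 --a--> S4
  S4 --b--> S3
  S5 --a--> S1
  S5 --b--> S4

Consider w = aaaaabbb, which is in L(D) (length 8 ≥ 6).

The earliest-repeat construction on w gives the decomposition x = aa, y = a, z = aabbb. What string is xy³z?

aaaaaaabbb

xy^3z = aa·a·a·a·aabbb = aaaaaaabbb.
Reading y = a takes D from S1 back to S1, so after x·y·y·y the machine is still in S1, and z then leads to the accepting state S4. Hence aaaaaaabbb ∈ L(D).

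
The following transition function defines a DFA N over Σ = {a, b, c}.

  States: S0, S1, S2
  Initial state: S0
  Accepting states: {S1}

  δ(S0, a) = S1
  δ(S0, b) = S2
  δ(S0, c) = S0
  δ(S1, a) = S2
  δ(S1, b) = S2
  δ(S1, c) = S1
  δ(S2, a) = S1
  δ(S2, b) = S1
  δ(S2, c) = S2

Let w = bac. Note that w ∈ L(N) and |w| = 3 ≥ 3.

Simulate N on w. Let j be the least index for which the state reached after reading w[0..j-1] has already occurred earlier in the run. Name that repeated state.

S1

Run of N on w = b a c:
  step 0: S0  (start)
  step 1: S2  (read b: S0→S2)
  step 2: S1  (read a: S2→S1)
  step 3: S1  (read c: S1→S1)   ← first repeat (S1 seen earlier)

The earliest repeat is at step j = 3: N is in S1, which it already visited at step i = 2.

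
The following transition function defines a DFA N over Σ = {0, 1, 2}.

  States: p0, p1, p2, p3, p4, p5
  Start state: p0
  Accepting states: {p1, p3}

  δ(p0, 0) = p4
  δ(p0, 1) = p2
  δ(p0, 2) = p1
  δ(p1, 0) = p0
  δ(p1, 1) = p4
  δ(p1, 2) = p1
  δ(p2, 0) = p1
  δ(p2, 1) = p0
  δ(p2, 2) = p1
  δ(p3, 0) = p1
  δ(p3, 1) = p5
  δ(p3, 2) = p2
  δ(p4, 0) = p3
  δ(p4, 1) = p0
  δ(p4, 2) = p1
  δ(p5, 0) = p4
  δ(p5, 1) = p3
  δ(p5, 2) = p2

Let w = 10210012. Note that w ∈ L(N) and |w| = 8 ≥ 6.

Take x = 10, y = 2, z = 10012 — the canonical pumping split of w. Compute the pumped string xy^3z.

1022210012

xy^3z = 10·2·2·2·10012 = 1022210012.
Reading y = 2 takes N from p1 back to p1, so after x·y·y·y the machine is still in p1, and z then leads to the accepting state p1. Hence 1022210012 ∈ L(N).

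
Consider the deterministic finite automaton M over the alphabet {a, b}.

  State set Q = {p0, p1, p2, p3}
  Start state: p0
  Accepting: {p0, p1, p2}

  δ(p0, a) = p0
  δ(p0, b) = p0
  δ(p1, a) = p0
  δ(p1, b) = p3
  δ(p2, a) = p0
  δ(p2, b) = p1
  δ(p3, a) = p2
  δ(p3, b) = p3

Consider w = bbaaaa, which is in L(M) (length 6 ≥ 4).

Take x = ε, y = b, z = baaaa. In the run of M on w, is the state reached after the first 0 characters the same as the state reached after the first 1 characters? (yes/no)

yes

State sequence: p0 -b-> p0

After x (step 0): p0. After xy (step 1): p0.
They match, so y = b drives M around a cycle from p0 back to itself; pumping y any number of times keeps M in p0 before reading z, and xyⁱz ∈ L(M) for every i ≥ 0.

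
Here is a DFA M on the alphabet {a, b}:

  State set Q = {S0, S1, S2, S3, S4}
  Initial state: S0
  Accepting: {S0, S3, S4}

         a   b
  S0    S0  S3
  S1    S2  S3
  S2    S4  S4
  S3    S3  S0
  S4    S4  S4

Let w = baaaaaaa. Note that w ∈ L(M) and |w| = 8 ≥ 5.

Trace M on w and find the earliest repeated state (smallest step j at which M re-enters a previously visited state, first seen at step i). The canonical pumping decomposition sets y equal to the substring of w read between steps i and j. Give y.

a

State sequence: S0 -b-> S3 -a-> S3 -a-> S3 -a-> S3 -a-> S3 -a-> S3 -a-> S3 -a-> S3
First repeat at step 2: S3 was already visited.

So i = 1, j = 2, giving x = w[0:1] = b, y = w[1:2] = a, z = w[2:8] = aaaaaa.
Check: |xy| = 2 ≤ 5 and |y| = 1 ≥ 1. Reading y takes M from S3 back to S3, so every xyⁱz is accepted.
With |Q| = 5, pigeonhole forces a state repeat no later than step 5; the substring read between the first and second visits to that state can be pumped.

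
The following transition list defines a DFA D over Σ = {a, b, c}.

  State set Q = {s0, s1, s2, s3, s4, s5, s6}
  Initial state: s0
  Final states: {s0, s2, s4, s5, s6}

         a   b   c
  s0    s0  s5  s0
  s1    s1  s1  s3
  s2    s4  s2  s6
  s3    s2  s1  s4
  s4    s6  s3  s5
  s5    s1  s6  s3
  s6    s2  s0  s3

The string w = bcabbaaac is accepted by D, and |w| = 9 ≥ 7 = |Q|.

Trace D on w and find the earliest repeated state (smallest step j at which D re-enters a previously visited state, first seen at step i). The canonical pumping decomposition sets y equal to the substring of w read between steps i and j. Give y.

b

State sequence: s0 -b-> s5 -c-> s3 -a-> s2 -b-> s2 -b-> s2 -a-> s4 -a-> s6 -a-> s2 -c-> s6
First repeat at step 4: s2 was already visited.

So i = 3, j = 4, giving x = w[0:3] = bca, y = w[3:4] = b, z = w[4:9] = baaac.
Check: |xy| = 4 ≤ 7 and |y| = 1 ≥ 1. Reading y takes D from s2 back to s2, so every xyⁱz is accepted.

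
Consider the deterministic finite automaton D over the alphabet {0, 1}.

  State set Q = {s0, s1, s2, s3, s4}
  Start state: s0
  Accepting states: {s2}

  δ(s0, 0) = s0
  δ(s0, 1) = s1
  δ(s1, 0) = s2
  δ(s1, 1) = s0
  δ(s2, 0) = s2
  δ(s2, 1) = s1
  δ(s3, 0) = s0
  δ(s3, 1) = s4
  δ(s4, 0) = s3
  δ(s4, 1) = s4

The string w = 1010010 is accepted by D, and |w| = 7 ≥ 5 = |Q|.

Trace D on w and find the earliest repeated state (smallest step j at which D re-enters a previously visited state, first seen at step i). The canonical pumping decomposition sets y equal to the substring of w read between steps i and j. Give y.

State sequence: s0 -1-> s1 -0-> s2 -1-> s1 -0-> s2 -0-> s2 -1-> s1 -0-> s2
First repeat at step 3: s1 was already visited.

So i = 1, j = 3, giving x = w[0:1] = 1, y = w[1:3] = 01, z = w[3:7] = 0010.
Check: |xy| = 3 ≤ 5 and |y| = 2 ≥ 1. Reading y takes D from s1 back to s1, so every xyⁱz is accepted.
Since D has 5 states, any run of length ≥ 5 visits 5+1 states, so by pigeonhole some state repeats within the first 5 steps — that repeat gives the pumpable loop.

01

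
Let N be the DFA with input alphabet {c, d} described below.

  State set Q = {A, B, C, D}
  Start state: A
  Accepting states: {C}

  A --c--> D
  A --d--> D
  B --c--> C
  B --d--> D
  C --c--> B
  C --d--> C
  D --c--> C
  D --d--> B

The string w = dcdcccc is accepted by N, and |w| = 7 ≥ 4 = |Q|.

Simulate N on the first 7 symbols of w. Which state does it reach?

C

State sequence: A -d-> D -c-> C -d-> C -c-> B -c-> C -c-> B -c-> C

After reading 7 characters, N is in state C.
(This kind of state-tracing is the core of the pumping-lemma construction: with 4 states, pigeonhole forces a repeat within the first 4 steps.)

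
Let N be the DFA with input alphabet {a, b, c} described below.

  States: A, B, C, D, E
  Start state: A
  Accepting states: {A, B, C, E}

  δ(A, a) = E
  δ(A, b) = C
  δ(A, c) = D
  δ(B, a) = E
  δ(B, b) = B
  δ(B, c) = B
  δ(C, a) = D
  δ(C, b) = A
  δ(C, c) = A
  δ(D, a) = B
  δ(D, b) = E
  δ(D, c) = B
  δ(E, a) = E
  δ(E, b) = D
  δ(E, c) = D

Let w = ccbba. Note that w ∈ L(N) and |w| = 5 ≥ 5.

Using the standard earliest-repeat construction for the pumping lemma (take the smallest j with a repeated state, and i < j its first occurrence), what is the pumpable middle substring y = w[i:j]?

State sequence: A -c-> D -c-> B -b-> B -b-> B -a-> E
First repeat at step 3: B was already visited.

So i = 2, j = 3, giving x = w[0:2] = cc, y = w[2:3] = b, z = w[3:5] = ba.
Check: |xy| = 3 ≤ 5 and |y| = 1 ≥ 1. Reading y takes N from B back to B, so every xyⁱz is accepted.
The DFA has 5 states, so the proof of the pumping lemma guarantees a repeated state among the first 5+1 visited; the segment between the two visits is the pumpable y.

b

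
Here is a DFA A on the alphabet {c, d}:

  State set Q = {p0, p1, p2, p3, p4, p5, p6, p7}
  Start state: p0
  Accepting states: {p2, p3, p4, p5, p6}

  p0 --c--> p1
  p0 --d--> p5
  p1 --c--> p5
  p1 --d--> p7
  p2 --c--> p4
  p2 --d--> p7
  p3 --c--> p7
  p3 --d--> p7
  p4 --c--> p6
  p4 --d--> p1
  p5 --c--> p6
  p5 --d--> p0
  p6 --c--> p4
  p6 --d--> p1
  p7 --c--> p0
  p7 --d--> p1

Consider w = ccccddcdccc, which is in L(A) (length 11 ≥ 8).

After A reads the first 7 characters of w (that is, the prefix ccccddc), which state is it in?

Run of A on the first 7 characters of w = c c c c d d c:
  step 0: p0  (start)
  step 1: p1  (read c: p0→p1)
  step 2: p5  (read c: p1→p5)
  step 3: p6  (read c: p5→p6)
  step 4: p4  (read c: p6→p4)
  step 5: p1  (read d: p4→p1)
  step 6: p7  (read d: p1→p7)
  step 7: p0  (read c: p7→p0)

After reading 7 characters, A is in state p0.

p0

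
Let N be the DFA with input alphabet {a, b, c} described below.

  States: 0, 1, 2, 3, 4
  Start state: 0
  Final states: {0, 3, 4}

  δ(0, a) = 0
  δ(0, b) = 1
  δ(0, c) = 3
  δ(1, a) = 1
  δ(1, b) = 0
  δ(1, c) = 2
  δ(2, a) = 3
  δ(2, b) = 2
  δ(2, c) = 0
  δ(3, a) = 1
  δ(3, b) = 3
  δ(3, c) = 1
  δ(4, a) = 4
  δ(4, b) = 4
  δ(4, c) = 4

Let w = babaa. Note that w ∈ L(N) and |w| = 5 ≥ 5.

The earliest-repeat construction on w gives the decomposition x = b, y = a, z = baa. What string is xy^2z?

baabaa

xy^2z = b·a·a·baa = baabaa.
Reading y = a takes N from 1 back to 1, so after x·y·y the machine is still in 1, and z then leads to the accepting state 0. Hence baabaa ∈ L(N).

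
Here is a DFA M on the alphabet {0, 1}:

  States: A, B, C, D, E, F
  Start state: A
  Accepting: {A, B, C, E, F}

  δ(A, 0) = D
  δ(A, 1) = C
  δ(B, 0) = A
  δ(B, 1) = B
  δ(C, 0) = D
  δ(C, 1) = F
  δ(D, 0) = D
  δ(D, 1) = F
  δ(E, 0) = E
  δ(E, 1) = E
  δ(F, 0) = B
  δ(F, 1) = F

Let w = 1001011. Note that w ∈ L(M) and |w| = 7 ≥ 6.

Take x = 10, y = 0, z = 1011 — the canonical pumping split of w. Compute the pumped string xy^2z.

10001011

xy^2z = 10·0·0·1011 = 10001011.
Reading y = 0 takes M from D back to D, so after x·y·y the machine is still in D, and z then leads to the accepting state B. Hence 10001011 ∈ L(M).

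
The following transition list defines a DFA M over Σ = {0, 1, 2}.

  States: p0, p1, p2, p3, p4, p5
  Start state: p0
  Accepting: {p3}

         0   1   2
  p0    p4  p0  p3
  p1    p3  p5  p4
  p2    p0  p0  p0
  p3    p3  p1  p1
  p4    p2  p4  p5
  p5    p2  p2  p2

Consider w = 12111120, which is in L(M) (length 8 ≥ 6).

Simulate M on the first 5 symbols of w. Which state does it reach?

p2

State sequence: p0 -1-> p0 -2-> p3 -1-> p1 -1-> p5 -1-> p2

After reading 5 characters, M is in state p2.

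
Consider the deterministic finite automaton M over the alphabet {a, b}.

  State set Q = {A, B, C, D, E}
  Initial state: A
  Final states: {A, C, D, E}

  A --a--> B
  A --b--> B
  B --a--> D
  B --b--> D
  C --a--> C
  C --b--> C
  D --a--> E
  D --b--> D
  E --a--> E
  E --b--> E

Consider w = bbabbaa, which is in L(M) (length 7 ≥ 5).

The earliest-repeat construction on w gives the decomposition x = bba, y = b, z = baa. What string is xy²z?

xy^2z = bba·b·b·baa = bbabbbaa.
Reading y = b takes M from E back to E, so after x·y·y the machine is still in E, and z then leads to the accepting state E. Hence bbabbbaa ∈ L(M).

bbabbbaa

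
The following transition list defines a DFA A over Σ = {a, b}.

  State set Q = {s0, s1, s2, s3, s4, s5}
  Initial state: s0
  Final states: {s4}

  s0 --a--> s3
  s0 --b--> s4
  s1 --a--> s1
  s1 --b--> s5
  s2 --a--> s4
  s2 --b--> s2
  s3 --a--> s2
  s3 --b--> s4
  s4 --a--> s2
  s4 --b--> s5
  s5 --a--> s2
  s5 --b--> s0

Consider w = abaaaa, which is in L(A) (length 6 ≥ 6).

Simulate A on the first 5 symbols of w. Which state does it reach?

Run of A on the first 5 characters of w = a b a a a:
  step 0: s0  (start)
  step 1: s3  (read a: s0→s3)
  step 2: s4  (read b: s3→s4)
  step 3: s2  (read a: s4→s2)
  step 4: s4  (read a: s2→s4)
  step 5: s2  (read a: s4→s2)

After reading 5 characters, A is in state s2.

s2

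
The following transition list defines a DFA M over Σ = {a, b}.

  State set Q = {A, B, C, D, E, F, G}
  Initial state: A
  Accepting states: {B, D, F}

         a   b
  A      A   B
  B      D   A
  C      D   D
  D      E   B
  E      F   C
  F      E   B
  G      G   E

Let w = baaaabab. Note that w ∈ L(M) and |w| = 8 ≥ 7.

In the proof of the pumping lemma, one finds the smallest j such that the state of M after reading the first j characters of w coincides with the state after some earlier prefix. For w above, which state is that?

State sequence: A -b-> B -a-> D -a-> E -a-> F -a-> E -b-> C -a-> D -b-> B
First repeat at step 5: E was already visited.

The earliest repeat is at step j = 5: M is in E, which it already visited at step i = 3.
With |Q| = 7, pigeonhole forces a state repeat no later than step 7; the substring read between the first and second visits to that state can be pumped.

E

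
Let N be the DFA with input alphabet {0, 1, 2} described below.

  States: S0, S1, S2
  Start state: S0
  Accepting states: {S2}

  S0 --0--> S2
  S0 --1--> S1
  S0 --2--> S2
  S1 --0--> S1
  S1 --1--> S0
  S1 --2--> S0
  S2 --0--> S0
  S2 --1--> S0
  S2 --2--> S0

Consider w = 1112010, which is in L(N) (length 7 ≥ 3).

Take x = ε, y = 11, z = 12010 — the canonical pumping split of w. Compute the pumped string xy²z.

111112010

xy^2z = ε·11·11·12010 = 111112010.
Reading y = 11 takes N from S0 back to S0, so after x·y·y the machine is still in S0, and z then leads to the accepting state S2. Hence 111112010 ∈ L(N).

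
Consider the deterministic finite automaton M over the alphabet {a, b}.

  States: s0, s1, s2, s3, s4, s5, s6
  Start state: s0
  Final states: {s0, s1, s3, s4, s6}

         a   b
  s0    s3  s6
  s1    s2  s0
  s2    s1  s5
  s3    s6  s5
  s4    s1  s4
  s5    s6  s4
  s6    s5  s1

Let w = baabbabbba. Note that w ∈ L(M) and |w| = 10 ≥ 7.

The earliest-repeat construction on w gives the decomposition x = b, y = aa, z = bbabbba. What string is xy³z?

baaaaaabbabbba

xy^3z = b·aa·aa·aa·bbabbba = baaaaaabbabbba.
Reading y = aa takes M from s6 back to s6, so after x·y·y·y the machine is still in s6, and z then leads to the accepting state s1. Hence baaaaaabbabbba ∈ L(M).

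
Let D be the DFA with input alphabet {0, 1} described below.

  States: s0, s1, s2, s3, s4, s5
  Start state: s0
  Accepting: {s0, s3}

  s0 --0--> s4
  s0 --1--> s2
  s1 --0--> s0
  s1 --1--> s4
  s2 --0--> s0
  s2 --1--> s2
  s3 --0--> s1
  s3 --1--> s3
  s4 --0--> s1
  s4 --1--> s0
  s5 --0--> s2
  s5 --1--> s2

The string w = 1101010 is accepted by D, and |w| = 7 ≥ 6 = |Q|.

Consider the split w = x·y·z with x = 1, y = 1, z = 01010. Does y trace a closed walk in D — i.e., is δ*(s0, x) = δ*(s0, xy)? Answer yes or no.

yes

State sequence: s0 -1-> s2 -1-> s2

After x (step 1): s2. After xy (step 2): s2.
They match, so y = 1 drives D around a cycle from s2 back to itself; pumping y any number of times keeps D in s2 before reading z, and xyⁱz ∈ L(D) for every i ≥ 0.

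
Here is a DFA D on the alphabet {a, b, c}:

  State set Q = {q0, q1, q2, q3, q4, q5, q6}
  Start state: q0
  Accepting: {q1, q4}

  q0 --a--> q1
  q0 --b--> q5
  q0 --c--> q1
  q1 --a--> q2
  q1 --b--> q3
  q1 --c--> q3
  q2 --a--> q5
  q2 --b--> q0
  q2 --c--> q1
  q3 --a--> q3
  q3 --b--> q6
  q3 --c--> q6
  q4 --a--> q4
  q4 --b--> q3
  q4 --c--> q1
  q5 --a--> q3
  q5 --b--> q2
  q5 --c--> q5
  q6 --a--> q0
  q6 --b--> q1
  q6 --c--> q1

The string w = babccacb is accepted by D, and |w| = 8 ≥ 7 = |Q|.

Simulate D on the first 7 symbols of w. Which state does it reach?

q6

Run of D on the first 7 characters of w = b a b c c a c:
  step 0: q0  (start)
  step 1: q5  (read b: q0→q5)
  step 2: q3  (read a: q5→q3)
  step 3: q6  (read b: q3→q6)
  step 4: q1  (read c: q6→q1)
  step 5: q3  (read c: q1→q3)
  step 6: q3  (read a: q3→q3)
  step 7: q6  (read c: q3→q6)

After reading 7 characters, D is in state q6.
(This kind of state-tracing is the core of the pumping-lemma construction: with 7 states, pigeonhole forces a repeat within the first 7 steps.)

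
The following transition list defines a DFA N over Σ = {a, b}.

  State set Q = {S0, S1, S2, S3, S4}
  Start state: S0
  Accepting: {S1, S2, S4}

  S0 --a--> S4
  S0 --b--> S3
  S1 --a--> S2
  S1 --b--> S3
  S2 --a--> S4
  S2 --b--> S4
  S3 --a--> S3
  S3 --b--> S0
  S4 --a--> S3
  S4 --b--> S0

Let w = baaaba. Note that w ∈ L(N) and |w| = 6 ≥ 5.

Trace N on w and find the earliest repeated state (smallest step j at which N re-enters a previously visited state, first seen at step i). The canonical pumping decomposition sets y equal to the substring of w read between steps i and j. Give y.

a

State sequence: S0 -b-> S3 -a-> S3 -a-> S3 -a-> S3 -b-> S0 -a-> S4
First repeat at step 2: S3 was already visited.

So i = 1, j = 2, giving x = w[0:1] = b, y = w[1:2] = a, z = w[2:6] = aaba.
Check: |xy| = 2 ≤ 5 and |y| = 1 ≥ 1. Reading y takes N from S3 back to S3, so every xyⁱz is accepted.
Pumping length from the standard proof: p = 5 (the number of states). The repeated state found above gives |xy| = j ≤ 5 and |y| = j − i ≥ 1.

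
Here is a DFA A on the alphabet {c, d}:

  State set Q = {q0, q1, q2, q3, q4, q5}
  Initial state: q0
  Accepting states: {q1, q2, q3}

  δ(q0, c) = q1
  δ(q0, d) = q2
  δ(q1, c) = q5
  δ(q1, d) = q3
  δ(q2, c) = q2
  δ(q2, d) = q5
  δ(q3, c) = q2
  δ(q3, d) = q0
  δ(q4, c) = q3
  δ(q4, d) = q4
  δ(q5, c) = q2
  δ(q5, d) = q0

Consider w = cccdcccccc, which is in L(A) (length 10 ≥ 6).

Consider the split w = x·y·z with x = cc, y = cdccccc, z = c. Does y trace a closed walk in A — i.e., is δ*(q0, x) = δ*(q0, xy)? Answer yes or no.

Run of A on the first 9 characters of w = c c c d c c c c c:
  step 0: q0  (start)
  step 1: q1  (read c: q0→q1)
  step 2: q5  (read c: q1→q5)
  step 3: q2  (read c: q5→q2)
  step 4: q5  (read d: q2→q5)
  step 5: q2  (read c: q5→q2)
  step 6: q2  (read c: q2→q2)
  step 7: q2  (read c: q2→q2)
  step 8: q2  (read c: q2→q2)
  step 9: q2  (read c: q2→q2)

After x (step 2): q5. After xy (step 9): q2.
They differ (q5 ≠ q2), so y is not a cycle from the state after x; this split is not the one the pumping-lemma construction produces, and pumping y need not keep the string in L(A).

no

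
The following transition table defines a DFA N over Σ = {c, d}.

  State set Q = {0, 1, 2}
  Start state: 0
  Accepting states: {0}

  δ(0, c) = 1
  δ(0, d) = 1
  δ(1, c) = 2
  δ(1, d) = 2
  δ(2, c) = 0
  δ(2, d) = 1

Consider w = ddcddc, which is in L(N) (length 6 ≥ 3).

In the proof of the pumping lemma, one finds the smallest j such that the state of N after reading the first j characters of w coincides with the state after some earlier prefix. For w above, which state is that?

0

State sequence: 0 -d-> 1 -d-> 2 -c-> 0 -d-> 1 -d-> 2 -c-> 0
First repeat at step 3: 0 was already visited.

The earliest repeat is at step j = 3: N is in 0, which it already visited at step i = 0.
Since N has 3 states, any run of length ≥ 3 visits 3+1 states, so by pigeonhole some state repeats within the first 3 steps — that repeat gives the pumpable loop.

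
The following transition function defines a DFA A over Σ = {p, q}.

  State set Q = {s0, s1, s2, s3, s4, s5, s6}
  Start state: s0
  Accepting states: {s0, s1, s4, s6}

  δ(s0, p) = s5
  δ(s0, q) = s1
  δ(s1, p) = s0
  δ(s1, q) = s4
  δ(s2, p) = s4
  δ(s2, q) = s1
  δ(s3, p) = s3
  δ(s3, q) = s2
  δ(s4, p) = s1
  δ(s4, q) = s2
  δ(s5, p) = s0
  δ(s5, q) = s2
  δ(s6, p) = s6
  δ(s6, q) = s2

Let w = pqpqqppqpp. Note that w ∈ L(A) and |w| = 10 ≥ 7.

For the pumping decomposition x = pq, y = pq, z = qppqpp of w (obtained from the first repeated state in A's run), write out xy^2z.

pqpqpqqppqpp

xy^2z = pq·pq·pq·qppqpp = pqpqpqqppqpp.
Reading y = pq takes A from s2 back to s2, so after x·y·y the machine is still in s2, and z then leads to the accepting state s1. Hence pqpqpqqppqpp ∈ L(A).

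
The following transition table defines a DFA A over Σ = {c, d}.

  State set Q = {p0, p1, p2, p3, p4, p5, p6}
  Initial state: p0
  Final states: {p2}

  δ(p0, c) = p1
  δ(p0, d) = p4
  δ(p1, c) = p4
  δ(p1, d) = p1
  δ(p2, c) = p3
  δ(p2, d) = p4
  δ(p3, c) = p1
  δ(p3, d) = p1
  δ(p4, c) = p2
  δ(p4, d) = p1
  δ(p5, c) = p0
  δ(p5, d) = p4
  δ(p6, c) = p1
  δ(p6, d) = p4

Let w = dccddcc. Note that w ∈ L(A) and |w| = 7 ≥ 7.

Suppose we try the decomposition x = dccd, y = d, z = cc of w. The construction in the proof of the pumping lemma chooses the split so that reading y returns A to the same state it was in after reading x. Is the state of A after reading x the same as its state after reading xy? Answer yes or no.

Run of A on the first 5 characters of w = d c c d d:
  step 0: p0  (start)
  step 1: p4  (read d: p0→p4)
  step 2: p2  (read c: p4→p2)
  step 3: p3  (read c: p2→p3)
  step 4: p1  (read d: p3→p1)
  step 5: p1  (read d: p1→p1)

After x (step 4): p1. After xy (step 5): p1.
They match, so y = d drives A around a cycle from p1 back to itself; pumping y any number of times keeps A in p1 before reading z, and xyⁱz ∈ L(A) for every i ≥ 0.

yes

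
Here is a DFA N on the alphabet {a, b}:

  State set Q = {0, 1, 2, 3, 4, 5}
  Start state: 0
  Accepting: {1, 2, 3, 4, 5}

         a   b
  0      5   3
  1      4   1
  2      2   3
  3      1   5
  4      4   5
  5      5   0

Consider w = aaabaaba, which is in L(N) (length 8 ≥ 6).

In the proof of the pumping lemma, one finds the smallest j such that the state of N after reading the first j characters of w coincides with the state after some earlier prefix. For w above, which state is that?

State sequence: 0 -a-> 5 -a-> 5 -a-> 5 -b-> 0 -a-> 5 -a-> 5 -b-> 0 -a-> 5
First repeat at step 2: 5 was already visited.

The earliest repeat is at step j = 2: N is in 5, which it already visited at step i = 1.
The DFA has 6 states, so the proof of the pumping lemma guarantees a repeated state among the first 6+1 visited; the segment between the two visits is the pumpable y.

5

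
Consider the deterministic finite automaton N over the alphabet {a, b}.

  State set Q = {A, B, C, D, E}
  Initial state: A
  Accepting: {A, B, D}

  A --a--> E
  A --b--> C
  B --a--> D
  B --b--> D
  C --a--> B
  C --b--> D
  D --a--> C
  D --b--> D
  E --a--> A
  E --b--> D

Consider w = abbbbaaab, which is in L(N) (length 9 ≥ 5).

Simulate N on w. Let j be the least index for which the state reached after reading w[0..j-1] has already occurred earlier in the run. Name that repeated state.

State sequence: A -a-> E -b-> D -b-> D -b-> D -b-> D -a-> C -a-> B -a-> D -b-> D
First repeat at step 3: D was already visited.

The earliest repeat is at step j = 3: N is in D, which it already visited at step i = 2.

D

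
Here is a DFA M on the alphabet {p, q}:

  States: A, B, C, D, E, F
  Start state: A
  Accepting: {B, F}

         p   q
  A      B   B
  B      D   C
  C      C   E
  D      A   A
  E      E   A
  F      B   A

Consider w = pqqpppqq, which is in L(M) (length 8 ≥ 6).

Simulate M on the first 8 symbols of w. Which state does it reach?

B

Run of M on the first 8 characters of w = p q q p p p q q:
  step 0: A  (start)
  step 1: B  (read p: A→B)
  step 2: C  (read q: B→C)
  step 3: E  (read q: C→E)
  step 4: E  (read p: E→E)
  step 5: E  (read p: E→E)
  step 6: E  (read p: E→E)
  step 7: A  (read q: E→A)
  step 8: B  (read q: A→B)

After reading 8 characters, M is in state B.
(This kind of state-tracing is the core of the pumping-lemma construction: with 6 states, pigeonhole forces a repeat within the first 6 steps.)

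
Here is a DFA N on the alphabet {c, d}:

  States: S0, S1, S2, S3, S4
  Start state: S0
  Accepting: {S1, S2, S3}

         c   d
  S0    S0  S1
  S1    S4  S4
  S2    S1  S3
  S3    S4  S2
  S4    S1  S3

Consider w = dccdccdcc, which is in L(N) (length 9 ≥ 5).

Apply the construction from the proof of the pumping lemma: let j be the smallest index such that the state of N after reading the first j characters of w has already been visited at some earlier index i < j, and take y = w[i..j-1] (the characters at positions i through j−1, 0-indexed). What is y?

State sequence: S0 -d-> S1 -c-> S4 -c-> S1 -d-> S4 -c-> S1 -c-> S4 -d-> S3 -c-> S4 -c-> S1
First repeat at step 3: S1 was already visited.

So i = 1, j = 3, giving x = w[0:1] = d, y = w[1:3] = cc, z = w[3:9] = dccdcc.
Check: |xy| = 3 ≤ 5 and |y| = 2 ≥ 1. Reading y takes N from S1 back to S1, so every xyⁱz is accepted.
Pumping length from the standard proof: p = 5 (the number of states). The repeated state found above gives |xy| = j ≤ 5 and |y| = j − i ≥ 1.

cc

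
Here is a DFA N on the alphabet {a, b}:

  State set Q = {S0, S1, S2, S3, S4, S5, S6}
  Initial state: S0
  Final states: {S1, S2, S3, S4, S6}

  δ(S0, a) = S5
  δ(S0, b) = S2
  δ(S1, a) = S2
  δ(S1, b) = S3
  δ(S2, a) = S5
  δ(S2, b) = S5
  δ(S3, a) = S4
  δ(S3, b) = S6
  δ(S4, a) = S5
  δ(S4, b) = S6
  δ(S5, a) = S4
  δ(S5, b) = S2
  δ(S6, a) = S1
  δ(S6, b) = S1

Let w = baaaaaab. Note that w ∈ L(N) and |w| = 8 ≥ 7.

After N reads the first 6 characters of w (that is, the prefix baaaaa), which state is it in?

State sequence: S0 -b-> S2 -a-> S5 -a-> S4 -a-> S5 -a-> S4 -a-> S5

After reading 6 characters, N is in state S5.
(This kind of state-tracing is the core of the pumping-lemma construction: with 7 states, pigeonhole forces a repeat within the first 7 steps.)

S5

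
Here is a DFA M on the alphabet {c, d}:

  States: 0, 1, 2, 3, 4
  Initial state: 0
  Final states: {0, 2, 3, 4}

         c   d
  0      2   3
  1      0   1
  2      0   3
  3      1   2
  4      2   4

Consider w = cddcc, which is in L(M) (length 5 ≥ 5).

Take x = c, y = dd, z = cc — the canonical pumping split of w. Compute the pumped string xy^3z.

cddddddcc

xy^3z = c·dd·dd·dd·cc = cddddddcc.
Reading y = dd takes M from 2 back to 2, so after x·y·y·y the machine is still in 2, and z then leads to the accepting state 2. Hence cddddddcc ∈ L(M).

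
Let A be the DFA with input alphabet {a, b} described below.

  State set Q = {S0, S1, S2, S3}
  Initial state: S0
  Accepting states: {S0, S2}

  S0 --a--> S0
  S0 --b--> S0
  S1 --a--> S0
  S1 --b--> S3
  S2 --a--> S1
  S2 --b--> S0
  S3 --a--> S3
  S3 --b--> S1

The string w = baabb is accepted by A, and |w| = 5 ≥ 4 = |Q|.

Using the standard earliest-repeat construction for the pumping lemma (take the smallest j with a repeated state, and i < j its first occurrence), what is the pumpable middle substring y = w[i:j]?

b

Run of A on w = b a a b b:
  step 0: S0  (start)
  step 1: S0  (read b: S0→S0)   ← first repeat (S0 seen earlier)
  step 2: S0  (read a: S0→S0)
  step 3: S0  (read a: S0→S0)
  step 4: S0  (read b: S0→S0)
  step 5: S0  (read b: S0→S0)

So i = 0, j = 1, giving x = w[0:0] = ε, y = w[0:1] = b, z = w[1:5] = aabb.
Check: |xy| = 1 ≤ 4 and |y| = 1 ≥ 1. Reading y takes A from S0 back to S0, so every xyⁱz is accepted.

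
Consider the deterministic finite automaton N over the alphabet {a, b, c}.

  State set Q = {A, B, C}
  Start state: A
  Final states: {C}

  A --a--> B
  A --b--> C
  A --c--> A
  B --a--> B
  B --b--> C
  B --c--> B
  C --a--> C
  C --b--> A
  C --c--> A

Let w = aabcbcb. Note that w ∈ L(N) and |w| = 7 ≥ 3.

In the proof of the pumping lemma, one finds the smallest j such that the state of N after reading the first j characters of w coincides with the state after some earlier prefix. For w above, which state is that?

Run of N on w = a a b c b c b:
  step 0: A  (start)
  step 1: B  (read a: A→B)
  step 2: B  (read a: B→B)   ← first repeat (B seen earlier)
  step 3: C  (read b: B→C)
  step 4: A  (read c: C→A)
  step 5: C  (read b: A→C)
  step 6: A  (read c: C→A)
  step 7: C  (read b: A→C)

The earliest repeat is at step j = 2: N is in B, which it already visited at step i = 1.
With |Q| = 3, pigeonhole forces a state repeat no later than step 3; the substring read between the first and second visits to that state can be pumped.

B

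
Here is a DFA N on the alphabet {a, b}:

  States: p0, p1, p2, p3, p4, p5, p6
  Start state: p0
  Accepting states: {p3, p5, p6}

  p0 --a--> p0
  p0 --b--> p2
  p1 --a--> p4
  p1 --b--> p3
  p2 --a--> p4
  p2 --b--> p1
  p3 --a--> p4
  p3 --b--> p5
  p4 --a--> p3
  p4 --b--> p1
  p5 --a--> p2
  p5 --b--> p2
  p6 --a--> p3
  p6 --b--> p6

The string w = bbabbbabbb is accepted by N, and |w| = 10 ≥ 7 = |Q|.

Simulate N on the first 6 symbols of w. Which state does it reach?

Run of N on the first 6 characters of w = b b a b b b:
  step 0: p0  (start)
  step 1: p2  (read b: p0→p2)
  step 2: p1  (read b: p2→p1)
  step 3: p4  (read a: p1→p4)
  step 4: p1  (read b: p4→p1)
  step 5: p3  (read b: p1→p3)
  step 6: p5  (read b: p3→p5)

After reading 6 characters, N is in state p5.
(This kind of state-tracing is the core of the pumping-lemma construction: with 7 states, pigeonhole forces a repeat within the first 7 steps.)

p5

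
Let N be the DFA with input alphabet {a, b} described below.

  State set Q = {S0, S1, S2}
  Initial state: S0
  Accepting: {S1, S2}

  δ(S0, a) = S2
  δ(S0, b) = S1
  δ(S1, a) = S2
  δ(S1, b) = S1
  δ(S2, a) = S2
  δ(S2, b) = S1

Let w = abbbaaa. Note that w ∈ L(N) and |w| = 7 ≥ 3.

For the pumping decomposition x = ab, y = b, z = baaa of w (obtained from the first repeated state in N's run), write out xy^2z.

xy^2z = ab·b·b·baaa = abbbbaaa.
Reading y = b takes N from S1 back to S1, so after x·y·y the machine is still in S1, and z then leads to the accepting state S2. Hence abbbbaaa ∈ L(N).

abbbbaaa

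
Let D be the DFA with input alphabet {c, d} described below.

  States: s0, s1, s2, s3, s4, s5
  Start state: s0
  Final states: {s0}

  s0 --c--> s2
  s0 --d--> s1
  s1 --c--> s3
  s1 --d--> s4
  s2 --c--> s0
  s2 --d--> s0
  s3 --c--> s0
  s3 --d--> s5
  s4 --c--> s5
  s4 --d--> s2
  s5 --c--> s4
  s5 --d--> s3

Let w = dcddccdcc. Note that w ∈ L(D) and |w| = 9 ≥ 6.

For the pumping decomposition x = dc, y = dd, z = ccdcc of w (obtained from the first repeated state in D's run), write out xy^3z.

dcddddddccdcc

xy^3z = dc·dd·dd·dd·ccdcc = dcddddddccdcc.
Reading y = dd takes D from s3 back to s3, so after x·y·y·y the machine is still in s3, and z then leads to the accepting state s0. Hence dcddddddccdcc ∈ L(D).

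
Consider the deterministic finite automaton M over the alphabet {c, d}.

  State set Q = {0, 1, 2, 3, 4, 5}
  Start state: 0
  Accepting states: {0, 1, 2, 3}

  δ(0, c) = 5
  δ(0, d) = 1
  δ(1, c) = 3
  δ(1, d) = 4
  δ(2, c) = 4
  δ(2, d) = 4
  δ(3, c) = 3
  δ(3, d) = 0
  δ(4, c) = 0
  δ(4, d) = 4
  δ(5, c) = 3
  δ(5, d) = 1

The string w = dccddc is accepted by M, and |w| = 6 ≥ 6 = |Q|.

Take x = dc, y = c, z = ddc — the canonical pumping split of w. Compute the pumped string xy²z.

xy^2z = dc·c·c·ddc = dcccddc.
Reading y = c takes M from 3 back to 3, so after x·y·y the machine is still in 3, and z then leads to the accepting state 3. Hence dcccddc ∈ L(M).

dcccddc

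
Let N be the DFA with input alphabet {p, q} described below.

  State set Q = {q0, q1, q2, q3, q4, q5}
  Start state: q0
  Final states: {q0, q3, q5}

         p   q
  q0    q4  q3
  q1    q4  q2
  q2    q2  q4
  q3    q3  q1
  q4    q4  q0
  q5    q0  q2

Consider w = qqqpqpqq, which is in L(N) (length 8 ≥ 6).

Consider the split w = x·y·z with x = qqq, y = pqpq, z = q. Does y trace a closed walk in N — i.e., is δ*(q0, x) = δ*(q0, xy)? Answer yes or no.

State sequence: q0 -q-> q3 -q-> q1 -q-> q2 -p-> q2 -q-> q4 -p-> q4 -q-> q0

After x (step 3): q2. After xy (step 7): q0.
They differ (q2 ≠ q0), so y is not a cycle from the state after x; this split is not the one the pumping-lemma construction produces, and pumping y need not keep the string in L(N).

no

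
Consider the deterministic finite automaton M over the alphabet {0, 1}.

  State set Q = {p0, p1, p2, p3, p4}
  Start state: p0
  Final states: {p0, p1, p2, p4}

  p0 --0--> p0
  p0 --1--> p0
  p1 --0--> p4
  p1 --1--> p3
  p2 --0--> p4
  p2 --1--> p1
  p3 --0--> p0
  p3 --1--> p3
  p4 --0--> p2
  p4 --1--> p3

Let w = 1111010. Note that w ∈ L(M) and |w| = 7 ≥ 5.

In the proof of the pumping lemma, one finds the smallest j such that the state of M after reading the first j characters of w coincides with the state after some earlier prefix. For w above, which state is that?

Run of M on w = 1 1 1 1 0 1 0:
  step 0: p0  (start)
  step 1: p0  (read 1: p0→p0)   ← first repeat (p0 seen earlier)
  step 2: p0  (read 1: p0→p0)
  step 3: p0  (read 1: p0→p0)
  step 4: p0  (read 1: p0→p0)
  step 5: p0  (read 0: p0→p0)
  step 6: p0  (read 1: p0→p0)
  step 7: p0  (read 0: p0→p0)

The earliest repeat is at step j = 1: M is in p0, which it already visited at step i = 0.
The DFA has 5 states, so the proof of the pumping lemma guarantees a repeated state among the first 5+1 visited; the segment between the two visits is the pumpable y.

p0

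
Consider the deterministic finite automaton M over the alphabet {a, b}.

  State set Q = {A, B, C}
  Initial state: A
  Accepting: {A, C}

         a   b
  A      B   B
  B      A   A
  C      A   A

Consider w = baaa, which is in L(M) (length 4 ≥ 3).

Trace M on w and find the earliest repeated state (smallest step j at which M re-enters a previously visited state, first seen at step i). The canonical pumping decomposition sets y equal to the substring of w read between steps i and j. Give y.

State sequence: A -b-> B -a-> A -a-> B -a-> A
First repeat at step 2: A was already visited.

So i = 0, j = 2, giving x = w[0:0] = ε, y = w[0:2] = ba, z = w[2:4] = aa.
Check: |xy| = 2 ≤ 3 and |y| = 2 ≥ 1. Reading y takes M from A back to A, so every xyⁱz is accepted.

ba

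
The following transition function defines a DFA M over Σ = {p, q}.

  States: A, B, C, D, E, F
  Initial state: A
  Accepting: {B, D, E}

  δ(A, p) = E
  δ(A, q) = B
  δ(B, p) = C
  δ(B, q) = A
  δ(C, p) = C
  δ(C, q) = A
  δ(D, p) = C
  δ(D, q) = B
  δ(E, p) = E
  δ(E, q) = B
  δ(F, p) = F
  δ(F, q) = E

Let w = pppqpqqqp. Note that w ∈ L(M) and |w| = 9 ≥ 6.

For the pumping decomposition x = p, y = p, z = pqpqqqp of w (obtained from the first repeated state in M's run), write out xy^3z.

pppppqpqqqp

xy^3z = p·p·p·p·pqpqqqp = pppppqpqqqp.
Reading y = p takes M from E back to E, so after x·y·y·y the machine is still in E, and z then leads to the accepting state E. Hence pppppqpqqqp ∈ L(M).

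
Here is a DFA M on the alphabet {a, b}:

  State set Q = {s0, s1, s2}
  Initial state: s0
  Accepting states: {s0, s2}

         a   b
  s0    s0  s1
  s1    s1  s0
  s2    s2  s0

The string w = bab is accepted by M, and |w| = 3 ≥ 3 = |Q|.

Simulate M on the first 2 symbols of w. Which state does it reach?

Run of M on the first 2 characters of w = b a:
  step 0: s0  (start)
  step 1: s1  (read b: s0→s1)
  step 2: s1  (read a: s1→s1)

After reading 2 characters, M is in state s1.
(This kind of state-tracing is the core of the pumping-lemma construction: with 3 states, pigeonhole forces a repeat within the first 3 steps.)

s1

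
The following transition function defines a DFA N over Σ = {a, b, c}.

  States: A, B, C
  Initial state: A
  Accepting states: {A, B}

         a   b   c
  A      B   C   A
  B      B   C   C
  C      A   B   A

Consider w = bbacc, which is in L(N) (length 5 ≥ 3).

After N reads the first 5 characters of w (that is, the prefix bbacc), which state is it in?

A

State sequence: A -b-> C -b-> B -a-> B -c-> C -c-> A

After reading 5 characters, N is in state A.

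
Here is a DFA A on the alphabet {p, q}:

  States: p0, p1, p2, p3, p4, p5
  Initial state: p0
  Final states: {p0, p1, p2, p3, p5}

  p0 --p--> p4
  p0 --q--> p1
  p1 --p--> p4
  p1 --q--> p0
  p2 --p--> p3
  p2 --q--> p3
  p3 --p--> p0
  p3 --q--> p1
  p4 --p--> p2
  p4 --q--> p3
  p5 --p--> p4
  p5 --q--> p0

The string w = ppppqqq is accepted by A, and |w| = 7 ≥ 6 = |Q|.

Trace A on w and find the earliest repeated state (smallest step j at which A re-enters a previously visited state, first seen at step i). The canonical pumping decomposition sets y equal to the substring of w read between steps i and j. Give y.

State sequence: p0 -p-> p4 -p-> p2 -p-> p3 -p-> p0 -q-> p1 -q-> p0 -q-> p1
First repeat at step 4: p0 was already visited.

So i = 0, j = 4, giving x = w[0:0] = ε, y = w[0:4] = pppp, z = w[4:7] = qqq.
Check: |xy| = 4 ≤ 6 and |y| = 4 ≥ 1. Reading y takes A from p0 back to p0, so every xyⁱz is accepted.
Since A has 6 states, any run of length ≥ 6 visits 6+1 states, so by pigeonhole some state repeats within the first 6 steps — that repeat gives the pumpable loop.

pppp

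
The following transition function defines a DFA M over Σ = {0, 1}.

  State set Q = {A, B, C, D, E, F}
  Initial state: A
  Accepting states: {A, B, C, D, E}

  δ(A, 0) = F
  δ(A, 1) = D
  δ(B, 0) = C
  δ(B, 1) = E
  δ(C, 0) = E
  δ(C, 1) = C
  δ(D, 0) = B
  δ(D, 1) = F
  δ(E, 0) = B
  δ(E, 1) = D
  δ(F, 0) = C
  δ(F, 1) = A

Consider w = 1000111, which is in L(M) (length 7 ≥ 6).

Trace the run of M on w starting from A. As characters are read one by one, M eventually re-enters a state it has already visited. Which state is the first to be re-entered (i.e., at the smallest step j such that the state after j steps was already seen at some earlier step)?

D

State sequence: A -1-> D -0-> B -0-> C -0-> E -1-> D -1-> F -1-> A
First repeat at step 5: D was already visited.

The earliest repeat is at step j = 5: M is in D, which it already visited at step i = 1.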